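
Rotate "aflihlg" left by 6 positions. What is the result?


Input: "aflihlg", rotate left by 6
First 6 characters: "aflihl"
Remaining characters: "g"
Concatenate remaining + first: "g" + "aflihl" = "gaflihl"

gaflihl


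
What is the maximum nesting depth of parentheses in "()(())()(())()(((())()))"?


Input: "()(())()(())()(((())()))"
Tracking depth:
  Position 0 '(': depth becomes 1
  Position 1 ')': depth becomes 0
  Position 2 '(': depth becomes 1
  Position 3 '(': depth becomes 2
  Position 4 ')': depth becomes 1
  Position 5 ')': depth becomes 0
  Position 6 '(': depth becomes 1
  Position 7 ')': depth becomes 0
  Position 8 '(': depth becomes 1
  Position 9 '(': depth becomes 2
  Position 10 ')': depth becomes 1
  Position 11 ')': depth becomes 0
  Position 12 '(': depth becomes 1
  Position 13 ')': depth becomes 0
  Position 14 '(': depth becomes 1
  Position 15 '(': depth becomes 2
  Position 16 '(': depth becomes 3
  Position 17 '(': depth becomes 4
  Position 18 ')': depth becomes 3
  Position 19 ')': depth becomes 2
  Position 20 '(': depth becomes 3
  Position 21 ')': depth becomes 2
  Position 22 ')': depth becomes 1
  Position 23 ')': depth becomes 0
Maximum depth reached: 4

4


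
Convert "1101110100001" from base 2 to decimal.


Input: "1101110100001" in base 2
Positional expansion:
  Digit '1' (value 1) x 2^12 = 4096
  Digit '1' (value 1) x 2^11 = 2048
  Digit '0' (value 0) x 2^10 = 0
  Digit '1' (value 1) x 2^9 = 512
  Digit '1' (value 1) x 2^8 = 256
  Digit '1' (value 1) x 2^7 = 128
  Digit '0' (value 0) x 2^6 = 0
  Digit '1' (value 1) x 2^5 = 32
  Digit '0' (value 0) x 2^4 = 0
  Digit '0' (value 0) x 2^3 = 0
  Digit '0' (value 0) x 2^2 = 0
  Digit '0' (value 0) x 2^1 = 0
  Digit '1' (value 1) x 2^0 = 1
Sum = 7073

7073


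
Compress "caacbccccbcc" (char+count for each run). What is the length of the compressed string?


Input: caacbccccbcc
Runs:
  'c' x 1 => "c1"
  'a' x 2 => "a2"
  'c' x 1 => "c1"
  'b' x 1 => "b1"
  'c' x 4 => "c4"
  'b' x 1 => "b1"
  'c' x 2 => "c2"
Compressed: "c1a2c1b1c4b1c2"
Compressed length: 14

14


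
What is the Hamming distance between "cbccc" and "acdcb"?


Comparing "cbccc" and "acdcb" position by position:
  Position 0: 'c' vs 'a' => differ
  Position 1: 'b' vs 'c' => differ
  Position 2: 'c' vs 'd' => differ
  Position 3: 'c' vs 'c' => same
  Position 4: 'c' vs 'b' => differ
Total differences (Hamming distance): 4

4


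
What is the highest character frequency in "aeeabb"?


Input: aeeabb
Character counts:
  'a': 2
  'b': 2
  'e': 2
Maximum frequency: 2

2


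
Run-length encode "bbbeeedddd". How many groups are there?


Input: bbbeeedddd
Scanning for consecutive runs:
  Group 1: 'b' x 3 (positions 0-2)
  Group 2: 'e' x 3 (positions 3-5)
  Group 3: 'd' x 4 (positions 6-9)
Total groups: 3

3


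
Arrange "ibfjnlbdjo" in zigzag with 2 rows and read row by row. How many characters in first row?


Zigzag "ibfjnlbdjo" into 2 rows:
Placing characters:
  'i' => row 0
  'b' => row 1
  'f' => row 0
  'j' => row 1
  'n' => row 0
  'l' => row 1
  'b' => row 0
  'd' => row 1
  'j' => row 0
  'o' => row 1
Rows:
  Row 0: "ifnbj"
  Row 1: "bjldo"
First row length: 5

5


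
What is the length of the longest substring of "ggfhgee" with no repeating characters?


Input: "ggfhgee"
Sliding window (track last position of each char):
  Position 0 ('g'): window [0,0] length 1 -- new best
  Position 1 ('g'): repeat (last at 0), move window start to 1
  Position 1 ('g'): window [1,1] length 1
  Position 2 ('f'): window [1,2] length 2 -- new best
  Position 3 ('h'): window [1,3] length 3 -- new best
  Position 4 ('g'): repeat (last at 1), move window start to 2
  Position 4 ('g'): window [2,4] length 3
  Position 5 ('e'): window [2,5] length 4 -- new best
  Position 6 ('e'): repeat (last at 5), move window start to 6
  Position 6 ('e'): window [6,6] length 1
Longest substring with no repeats: "fhge" with length 4

4


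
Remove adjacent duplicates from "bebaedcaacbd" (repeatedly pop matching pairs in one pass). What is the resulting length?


Input: bebaedcaacbd
Stack-based adjacent duplicate removal:
  Read 'b': push. Stack: b
  Read 'e': push. Stack: be
  Read 'b': push. Stack: beb
  Read 'a': push. Stack: beba
  Read 'e': push. Stack: bebae
  Read 'd': push. Stack: bebaed
  Read 'c': push. Stack: bebaedc
  Read 'a': push. Stack: bebaedca
  Read 'a': matches stack top 'a' => pop. Stack: bebaedc
  Read 'c': matches stack top 'c' => pop. Stack: bebaed
  Read 'b': push. Stack: bebaedb
  Read 'd': push. Stack: bebaedbd
Final stack: "bebaedbd" (length 8)

8


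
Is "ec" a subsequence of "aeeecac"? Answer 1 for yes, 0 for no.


Check if "ec" is a subsequence of "aeeecac"
Greedy scan:
  Position 0 ('a'): no match needed
  Position 1 ('e'): matches sub[0] = 'e'
  Position 2 ('e'): no match needed
  Position 3 ('e'): no match needed
  Position 4 ('c'): matches sub[1] = 'c'
  Position 5 ('a'): no match needed
  Position 6 ('c'): no match needed
All 2 characters matched => is a subsequence

1


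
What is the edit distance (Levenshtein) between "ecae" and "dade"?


Computing edit distance: "ecae" -> "dade"
DP table:
           d    a    d    e
      0    1    2    3    4
  e   1    1    2    3    3
  c   2    2    2    3    4
  a   3    3    2    3    4
  e   4    4    3    3    3
Edit distance = dp[4][4] = 3

3


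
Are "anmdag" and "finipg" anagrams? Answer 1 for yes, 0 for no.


Strings: "anmdag", "finipg"
Sorted first:  aadgmn
Sorted second: fgiinp
Differ at position 0: 'a' vs 'f' => not anagrams

0


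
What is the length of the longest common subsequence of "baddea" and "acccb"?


LCS of "baddea" and "acccb"
DP table:
           a    c    c    c    b
      0    0    0    0    0    0
  b   0    0    0    0    0    1
  a   0    1    1    1    1    1
  d   0    1    1    1    1    1
  d   0    1    1    1    1    1
  e   0    1    1    1    1    1
  a   0    1    1    1    1    1
LCS length = dp[6][5] = 1

1


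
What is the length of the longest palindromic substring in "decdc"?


Input: "decdc"
Checking substrings for palindromes:
  [2:5] "cdc" (len 3) => palindrome
Longest palindromic substring: "cdc" with length 3

3


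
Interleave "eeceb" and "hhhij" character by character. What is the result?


Interleaving "eeceb" and "hhhij":
  Position 0: 'e' from first, 'h' from second => "eh"
  Position 1: 'e' from first, 'h' from second => "eh"
  Position 2: 'c' from first, 'h' from second => "ch"
  Position 3: 'e' from first, 'i' from second => "ei"
  Position 4: 'b' from first, 'j' from second => "bj"
Result: ehehcheibj

ehehcheibj


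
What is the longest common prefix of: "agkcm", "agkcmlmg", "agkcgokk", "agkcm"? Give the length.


Words: agkcm, agkcmlmg, agkcgokk, agkcm
  Position 0: all 'a' => match
  Position 1: all 'g' => match
  Position 2: all 'k' => match
  Position 3: all 'c' => match
  Position 4: ('m', 'm', 'g', 'm') => mismatch, stop
LCP = "agkc" (length 4)

4


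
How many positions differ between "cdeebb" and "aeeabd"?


Comparing "cdeebb" and "aeeabd" position by position:
  Position 0: 'c' vs 'a' => DIFFER
  Position 1: 'd' vs 'e' => DIFFER
  Position 2: 'e' vs 'e' => same
  Position 3: 'e' vs 'a' => DIFFER
  Position 4: 'b' vs 'b' => same
  Position 5: 'b' vs 'd' => DIFFER
Positions that differ: 4

4


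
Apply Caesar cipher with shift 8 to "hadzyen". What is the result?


Caesar cipher: shift "hadzyen" by 8
  'h' (pos 7) + 8 = pos 15 = 'p'
  'a' (pos 0) + 8 = pos 8 = 'i'
  'd' (pos 3) + 8 = pos 11 = 'l'
  'z' (pos 25) + 8 = pos 7 = 'h'
  'y' (pos 24) + 8 = pos 6 = 'g'
  'e' (pos 4) + 8 = pos 12 = 'm'
  'n' (pos 13) + 8 = pos 21 = 'v'
Result: pilhgmv

pilhgmv


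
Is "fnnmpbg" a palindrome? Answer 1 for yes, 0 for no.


Input: fnnmpbg
Reversed: gbpmnnf
  Compare pos 0 ('f') with pos 6 ('g'): MISMATCH
  Compare pos 1 ('n') with pos 5 ('b'): MISMATCH
  Compare pos 2 ('n') with pos 4 ('p'): MISMATCH
Result: not a palindrome

0


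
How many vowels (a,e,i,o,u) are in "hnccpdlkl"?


Input: hnccpdlkl
Checking each character:
  'h' at position 0: consonant
  'n' at position 1: consonant
  'c' at position 2: consonant
  'c' at position 3: consonant
  'p' at position 4: consonant
  'd' at position 5: consonant
  'l' at position 6: consonant
  'k' at position 7: consonant
  'l' at position 8: consonant
Total vowels: 0

0


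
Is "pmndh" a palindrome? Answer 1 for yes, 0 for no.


Input: pmndh
Reversed: hdnmp
  Compare pos 0 ('p') with pos 4 ('h'): MISMATCH
  Compare pos 1 ('m') with pos 3 ('d'): MISMATCH
Result: not a palindrome

0


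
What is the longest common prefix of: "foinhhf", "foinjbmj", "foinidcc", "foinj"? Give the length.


Words: foinhhf, foinjbmj, foinidcc, foinj
  Position 0: all 'f' => match
  Position 1: all 'o' => match
  Position 2: all 'i' => match
  Position 3: all 'n' => match
  Position 4: ('h', 'j', 'i', 'j') => mismatch, stop
LCP = "foin" (length 4)

4


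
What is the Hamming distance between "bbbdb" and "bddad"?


Comparing "bbbdb" and "bddad" position by position:
  Position 0: 'b' vs 'b' => same
  Position 1: 'b' vs 'd' => differ
  Position 2: 'b' vs 'd' => differ
  Position 3: 'd' vs 'a' => differ
  Position 4: 'b' vs 'd' => differ
Total differences (Hamming distance): 4

4


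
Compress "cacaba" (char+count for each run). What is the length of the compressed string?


Input: cacaba
Runs:
  'c' x 1 => "c1"
  'a' x 1 => "a1"
  'c' x 1 => "c1"
  'a' x 1 => "a1"
  'b' x 1 => "b1"
  'a' x 1 => "a1"
Compressed: "c1a1c1a1b1a1"
Compressed length: 12

12


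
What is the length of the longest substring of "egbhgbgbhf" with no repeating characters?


Input: "egbhgbgbhf"
Sliding window (track last position of each char):
  Position 0 ('e'): window [0,0] length 1 -- new best
  Position 1 ('g'): window [0,1] length 2 -- new best
  Position 2 ('b'): window [0,2] length 3 -- new best
  Position 3 ('h'): window [0,3] length 4 -- new best
  Position 4 ('g'): repeat (last at 1), move window start to 2
  Position 4 ('g'): window [2,4] length 3
  Position 5 ('b'): repeat (last at 2), move window start to 3
  Position 5 ('b'): window [3,5] length 3
  Position 6 ('g'): repeat (last at 4), move window start to 5
  Position 6 ('g'): window [5,6] length 2
  Position 7 ('b'): repeat (last at 5), move window start to 6
  Position 7 ('b'): window [6,7] length 2
  Position 8 ('h'): window [6,8] length 3
  Position 9 ('f'): window [6,9] length 4
Longest substring with no repeats: "egbh" with length 4

4


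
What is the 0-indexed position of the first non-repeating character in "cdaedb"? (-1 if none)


Input: cdaedb
Character frequencies:
  'a': 1
  'b': 1
  'c': 1
  'd': 2
  'e': 1
Scanning left to right for freq == 1:
  Position 0 ('c'): unique! => answer = 0

0


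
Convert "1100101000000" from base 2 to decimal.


Input: "1100101000000" in base 2
Positional expansion:
  Digit '1' (value 1) x 2^12 = 4096
  Digit '1' (value 1) x 2^11 = 2048
  Digit '0' (value 0) x 2^10 = 0
  Digit '0' (value 0) x 2^9 = 0
  Digit '1' (value 1) x 2^8 = 256
  Digit '0' (value 0) x 2^7 = 0
  Digit '1' (value 1) x 2^6 = 64
  Digit '0' (value 0) x 2^5 = 0
  Digit '0' (value 0) x 2^4 = 0
  Digit '0' (value 0) x 2^3 = 0
  Digit '0' (value 0) x 2^2 = 0
  Digit '0' (value 0) x 2^1 = 0
  Digit '0' (value 0) x 2^0 = 0
Sum = 6464

6464


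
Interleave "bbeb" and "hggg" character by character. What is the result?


Interleaving "bbeb" and "hggg":
  Position 0: 'b' from first, 'h' from second => "bh"
  Position 1: 'b' from first, 'g' from second => "bg"
  Position 2: 'e' from first, 'g' from second => "eg"
  Position 3: 'b' from first, 'g' from second => "bg"
Result: bhbgegbg

bhbgegbg


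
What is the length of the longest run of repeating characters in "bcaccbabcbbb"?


Input: "bcaccbabcbbb"
Scanning for longest run:
  Position 1 ('c'): new char, reset run to 1
  Position 2 ('a'): new char, reset run to 1
  Position 3 ('c'): new char, reset run to 1
  Position 4 ('c'): continues run of 'c', length=2
  Position 5 ('b'): new char, reset run to 1
  Position 6 ('a'): new char, reset run to 1
  Position 7 ('b'): new char, reset run to 1
  Position 8 ('c'): new char, reset run to 1
  Position 9 ('b'): new char, reset run to 1
  Position 10 ('b'): continues run of 'b', length=2
  Position 11 ('b'): continues run of 'b', length=3
Longest run: 'b' with length 3

3


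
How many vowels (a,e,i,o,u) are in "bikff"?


Input: bikff
Checking each character:
  'b' at position 0: consonant
  'i' at position 1: vowel (running total: 1)
  'k' at position 2: consonant
  'f' at position 3: consonant
  'f' at position 4: consonant
Total vowels: 1

1


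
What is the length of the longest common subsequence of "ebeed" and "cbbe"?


LCS of "ebeed" and "cbbe"
DP table:
           c    b    b    e
      0    0    0    0    0
  e   0    0    0    0    1
  b   0    0    1    1    1
  e   0    0    1    1    2
  e   0    0    1    1    2
  d   0    0    1    1    2
LCS length = dp[5][4] = 2

2


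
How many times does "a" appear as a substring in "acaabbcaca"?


Searching for "a" in "acaabbcaca"
Scanning each position:
  Position 0: "a" => MATCH
  Position 1: "c" => no
  Position 2: "a" => MATCH
  Position 3: "a" => MATCH
  Position 4: "b" => no
  Position 5: "b" => no
  Position 6: "c" => no
  Position 7: "a" => MATCH
  Position 8: "c" => no
  Position 9: "a" => MATCH
Total occurrences: 5

5


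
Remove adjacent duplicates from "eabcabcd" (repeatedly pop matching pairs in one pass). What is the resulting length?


Input: eabcabcd
Stack-based adjacent duplicate removal:
  Read 'e': push. Stack: e
  Read 'a': push. Stack: ea
  Read 'b': push. Stack: eab
  Read 'c': push. Stack: eabc
  Read 'a': push. Stack: eabca
  Read 'b': push. Stack: eabcab
  Read 'c': push. Stack: eabcabc
  Read 'd': push. Stack: eabcabcd
Final stack: "eabcabcd" (length 8)

8


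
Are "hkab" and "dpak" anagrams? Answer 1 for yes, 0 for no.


Strings: "hkab", "dpak"
Sorted first:  abhk
Sorted second: adkp
Differ at position 1: 'b' vs 'd' => not anagrams

0


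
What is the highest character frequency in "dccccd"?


Input: dccccd
Character counts:
  'c': 4
  'd': 2
Maximum frequency: 4

4


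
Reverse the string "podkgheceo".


Input: podkgheceo
Reading characters right to left:
  Position 9: 'o'
  Position 8: 'e'
  Position 7: 'c'
  Position 6: 'e'
  Position 5: 'h'
  Position 4: 'g'
  Position 3: 'k'
  Position 2: 'd'
  Position 1: 'o'
  Position 0: 'p'
Reversed: oecehgkdop

oecehgkdop


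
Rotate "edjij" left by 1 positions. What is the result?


Input: "edjij", rotate left by 1
First 1 characters: "e"
Remaining characters: "djij"
Concatenate remaining + first: "djij" + "e" = "djije"

djije


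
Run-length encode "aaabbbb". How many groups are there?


Input: aaabbbb
Scanning for consecutive runs:
  Group 1: 'a' x 3 (positions 0-2)
  Group 2: 'b' x 4 (positions 3-6)
Total groups: 2

2


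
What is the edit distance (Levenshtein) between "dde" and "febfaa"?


Computing edit distance: "dde" -> "febfaa"
DP table:
           f    e    b    f    a    a
      0    1    2    3    4    5    6
  d   1    1    2    3    4    5    6
  d   2    2    2    3    4    5    6
  e   3    3    2    3    4    5    6
Edit distance = dp[3][6] = 6

6


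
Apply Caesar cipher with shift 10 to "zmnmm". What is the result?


Caesar cipher: shift "zmnmm" by 10
  'z' (pos 25) + 10 = pos 9 = 'j'
  'm' (pos 12) + 10 = pos 22 = 'w'
  'n' (pos 13) + 10 = pos 23 = 'x'
  'm' (pos 12) + 10 = pos 22 = 'w'
  'm' (pos 12) + 10 = pos 22 = 'w'
Result: jwxww

jwxww


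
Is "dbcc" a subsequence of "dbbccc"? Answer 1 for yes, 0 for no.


Check if "dbcc" is a subsequence of "dbbccc"
Greedy scan:
  Position 0 ('d'): matches sub[0] = 'd'
  Position 1 ('b'): matches sub[1] = 'b'
  Position 2 ('b'): no match needed
  Position 3 ('c'): matches sub[2] = 'c'
  Position 4 ('c'): matches sub[3] = 'c'
  Position 5 ('c'): no match needed
All 4 characters matched => is a subsequence

1


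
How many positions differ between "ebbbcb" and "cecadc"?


Comparing "ebbbcb" and "cecadc" position by position:
  Position 0: 'e' vs 'c' => DIFFER
  Position 1: 'b' vs 'e' => DIFFER
  Position 2: 'b' vs 'c' => DIFFER
  Position 3: 'b' vs 'a' => DIFFER
  Position 4: 'c' vs 'd' => DIFFER
  Position 5: 'b' vs 'c' => DIFFER
Positions that differ: 6

6


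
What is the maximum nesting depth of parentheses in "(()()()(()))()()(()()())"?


Input: "(()()()(()))()()(()()())"
Tracking depth:
  Position 0 '(': depth becomes 1
  Position 1 '(': depth becomes 2
  Position 2 ')': depth becomes 1
  Position 3 '(': depth becomes 2
  Position 4 ')': depth becomes 1
  Position 5 '(': depth becomes 2
  Position 6 ')': depth becomes 1
  Position 7 '(': depth becomes 2
  Position 8 '(': depth becomes 3
  Position 9 ')': depth becomes 2
  Position 10 ')': depth becomes 1
  Position 11 ')': depth becomes 0
  Position 12 '(': depth becomes 1
  Position 13 ')': depth becomes 0
  Position 14 '(': depth becomes 1
  Position 15 ')': depth becomes 0
  Position 16 '(': depth becomes 1
  Position 17 '(': depth becomes 2
  Position 18 ')': depth becomes 1
  Position 19 '(': depth becomes 2
  Position 20 ')': depth becomes 1
  Position 21 '(': depth becomes 2
  Position 22 ')': depth becomes 1
  Position 23 ')': depth becomes 0
Maximum depth reached: 3

3


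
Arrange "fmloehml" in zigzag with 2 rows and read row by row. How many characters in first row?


Zigzag "fmloehml" into 2 rows:
Placing characters:
  'f' => row 0
  'm' => row 1
  'l' => row 0
  'o' => row 1
  'e' => row 0
  'h' => row 1
  'm' => row 0
  'l' => row 1
Rows:
  Row 0: "flem"
  Row 1: "mohl"
First row length: 4

4


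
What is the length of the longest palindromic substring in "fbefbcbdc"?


Input: "fbefbcbdc"
Checking substrings for palindromes:
  [4:7] "bcb" (len 3) => palindrome
Longest palindromic substring: "bcb" with length 3

3


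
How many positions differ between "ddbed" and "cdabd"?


Comparing "ddbed" and "cdabd" position by position:
  Position 0: 'd' vs 'c' => DIFFER
  Position 1: 'd' vs 'd' => same
  Position 2: 'b' vs 'a' => DIFFER
  Position 3: 'e' vs 'b' => DIFFER
  Position 4: 'd' vs 'd' => same
Positions that differ: 3

3


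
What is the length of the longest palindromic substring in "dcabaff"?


Input: "dcabaff"
Checking substrings for palindromes:
  [2:5] "aba" (len 3) => palindrome
  [5:7] "ff" (len 2) => palindrome
Longest palindromic substring: "aba" with length 3

3


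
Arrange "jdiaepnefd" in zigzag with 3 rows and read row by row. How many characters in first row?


Zigzag "jdiaepnefd" into 3 rows:
Placing characters:
  'j' => row 0
  'd' => row 1
  'i' => row 2
  'a' => row 1
  'e' => row 0
  'p' => row 1
  'n' => row 2
  'e' => row 1
  'f' => row 0
  'd' => row 1
Rows:
  Row 0: "jef"
  Row 1: "daped"
  Row 2: "in"
First row length: 3

3


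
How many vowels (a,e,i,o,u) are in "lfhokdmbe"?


Input: lfhokdmbe
Checking each character:
  'l' at position 0: consonant
  'f' at position 1: consonant
  'h' at position 2: consonant
  'o' at position 3: vowel (running total: 1)
  'k' at position 4: consonant
  'd' at position 5: consonant
  'm' at position 6: consonant
  'b' at position 7: consonant
  'e' at position 8: vowel (running total: 2)
Total vowels: 2

2


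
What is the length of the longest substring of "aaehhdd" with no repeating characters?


Input: "aaehhdd"
Sliding window (track last position of each char):
  Position 0 ('a'): window [0,0] length 1 -- new best
  Position 1 ('a'): repeat (last at 0), move window start to 1
  Position 1 ('a'): window [1,1] length 1
  Position 2 ('e'): window [1,2] length 2 -- new best
  Position 3 ('h'): window [1,3] length 3 -- new best
  Position 4 ('h'): repeat (last at 3), move window start to 4
  Position 4 ('h'): window [4,4] length 1
  Position 5 ('d'): window [4,5] length 2
  Position 6 ('d'): repeat (last at 5), move window start to 6
  Position 6 ('d'): window [6,6] length 1
Longest substring with no repeats: "aeh" with length 3

3


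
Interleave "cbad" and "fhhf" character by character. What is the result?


Interleaving "cbad" and "fhhf":
  Position 0: 'c' from first, 'f' from second => "cf"
  Position 1: 'b' from first, 'h' from second => "bh"
  Position 2: 'a' from first, 'h' from second => "ah"
  Position 3: 'd' from first, 'f' from second => "df"
Result: cfbhahdf

cfbhahdf


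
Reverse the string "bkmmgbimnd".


Input: bkmmgbimnd
Reading characters right to left:
  Position 9: 'd'
  Position 8: 'n'
  Position 7: 'm'
  Position 6: 'i'
  Position 5: 'b'
  Position 4: 'g'
  Position 3: 'm'
  Position 2: 'm'
  Position 1: 'k'
  Position 0: 'b'
Reversed: dnmibgmmkb

dnmibgmmkb


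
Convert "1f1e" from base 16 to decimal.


Input: "1f1e" in base 16
Positional expansion:
  Digit '1' (value 1) x 16^3 = 4096
  Digit 'f' (value 15) x 16^2 = 3840
  Digit '1' (value 1) x 16^1 = 16
  Digit 'e' (value 14) x 16^0 = 14
Sum = 7966

7966


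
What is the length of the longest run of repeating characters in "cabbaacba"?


Input: "cabbaacba"
Scanning for longest run:
  Position 1 ('a'): new char, reset run to 1
  Position 2 ('b'): new char, reset run to 1
  Position 3 ('b'): continues run of 'b', length=2
  Position 4 ('a'): new char, reset run to 1
  Position 5 ('a'): continues run of 'a', length=2
  Position 6 ('c'): new char, reset run to 1
  Position 7 ('b'): new char, reset run to 1
  Position 8 ('a'): new char, reset run to 1
Longest run: 'b' with length 2

2


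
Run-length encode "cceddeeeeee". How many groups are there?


Input: cceddeeeeee
Scanning for consecutive runs:
  Group 1: 'c' x 2 (positions 0-1)
  Group 2: 'e' x 1 (positions 2-2)
  Group 3: 'd' x 2 (positions 3-4)
  Group 4: 'e' x 6 (positions 5-10)
Total groups: 4

4


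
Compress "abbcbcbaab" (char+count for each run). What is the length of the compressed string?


Input: abbcbcbaab
Runs:
  'a' x 1 => "a1"
  'b' x 2 => "b2"
  'c' x 1 => "c1"
  'b' x 1 => "b1"
  'c' x 1 => "c1"
  'b' x 1 => "b1"
  'a' x 2 => "a2"
  'b' x 1 => "b1"
Compressed: "a1b2c1b1c1b1a2b1"
Compressed length: 16

16


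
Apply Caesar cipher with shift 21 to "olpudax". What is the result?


Caesar cipher: shift "olpudax" by 21
  'o' (pos 14) + 21 = pos 9 = 'j'
  'l' (pos 11) + 21 = pos 6 = 'g'
  'p' (pos 15) + 21 = pos 10 = 'k'
  'u' (pos 20) + 21 = pos 15 = 'p'
  'd' (pos 3) + 21 = pos 24 = 'y'
  'a' (pos 0) + 21 = pos 21 = 'v'
  'x' (pos 23) + 21 = pos 18 = 's'
Result: jgkpyvs

jgkpyvs


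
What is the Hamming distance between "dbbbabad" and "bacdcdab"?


Comparing "dbbbabad" and "bacdcdab" position by position:
  Position 0: 'd' vs 'b' => differ
  Position 1: 'b' vs 'a' => differ
  Position 2: 'b' vs 'c' => differ
  Position 3: 'b' vs 'd' => differ
  Position 4: 'a' vs 'c' => differ
  Position 5: 'b' vs 'd' => differ
  Position 6: 'a' vs 'a' => same
  Position 7: 'd' vs 'b' => differ
Total differences (Hamming distance): 7

7


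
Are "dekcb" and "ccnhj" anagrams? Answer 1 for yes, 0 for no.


Strings: "dekcb", "ccnhj"
Sorted first:  bcdek
Sorted second: cchjn
Differ at position 0: 'b' vs 'c' => not anagrams

0


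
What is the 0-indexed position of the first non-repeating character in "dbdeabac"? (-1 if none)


Input: dbdeabac
Character frequencies:
  'a': 2
  'b': 2
  'c': 1
  'd': 2
  'e': 1
Scanning left to right for freq == 1:
  Position 0 ('d'): freq=2, skip
  Position 1 ('b'): freq=2, skip
  Position 2 ('d'): freq=2, skip
  Position 3 ('e'): unique! => answer = 3

3


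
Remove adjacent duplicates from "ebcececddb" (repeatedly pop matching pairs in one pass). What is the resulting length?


Input: ebcececddb
Stack-based adjacent duplicate removal:
  Read 'e': push. Stack: e
  Read 'b': push. Stack: eb
  Read 'c': push. Stack: ebc
  Read 'e': push. Stack: ebce
  Read 'c': push. Stack: ebcec
  Read 'e': push. Stack: ebcece
  Read 'c': push. Stack: ebcecec
  Read 'd': push. Stack: ebcececd
  Read 'd': matches stack top 'd' => pop. Stack: ebcecec
  Read 'b': push. Stack: ebcececb
Final stack: "ebcececb" (length 8)

8


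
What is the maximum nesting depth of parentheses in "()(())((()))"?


Input: "()(())((()))"
Tracking depth:
  Position 0 '(': depth becomes 1
  Position 1 ')': depth becomes 0
  Position 2 '(': depth becomes 1
  Position 3 '(': depth becomes 2
  Position 4 ')': depth becomes 1
  Position 5 ')': depth becomes 0
  Position 6 '(': depth becomes 1
  Position 7 '(': depth becomes 2
  Position 8 '(': depth becomes 3
  Position 9 ')': depth becomes 2
  Position 10 ')': depth becomes 1
  Position 11 ')': depth becomes 0
Maximum depth reached: 3

3


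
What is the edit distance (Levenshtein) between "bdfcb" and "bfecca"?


Computing edit distance: "bdfcb" -> "bfecca"
DP table:
           b    f    e    c    c    a
      0    1    2    3    4    5    6
  b   1    0    1    2    3    4    5
  d   2    1    1    2    3    4    5
  f   3    2    1    2    3    4    5
  c   4    3    2    2    2    3    4
  b   5    4    3    3    3    3    4
Edit distance = dp[5][6] = 4

4


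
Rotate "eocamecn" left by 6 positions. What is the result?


Input: "eocamecn", rotate left by 6
First 6 characters: "eocame"
Remaining characters: "cn"
Concatenate remaining + first: "cn" + "eocame" = "cneocame"

cneocame


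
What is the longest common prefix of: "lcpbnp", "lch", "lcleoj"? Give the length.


Words: lcpbnp, lch, lcleoj
  Position 0: all 'l' => match
  Position 1: all 'c' => match
  Position 2: ('p', 'h', 'l') => mismatch, stop
LCP = "lc" (length 2)

2


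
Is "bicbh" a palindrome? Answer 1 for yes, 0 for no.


Input: bicbh
Reversed: hbcib
  Compare pos 0 ('b') with pos 4 ('h'): MISMATCH
  Compare pos 1 ('i') with pos 3 ('b'): MISMATCH
Result: not a palindrome

0


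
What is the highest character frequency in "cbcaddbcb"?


Input: cbcaddbcb
Character counts:
  'a': 1
  'b': 3
  'c': 3
  'd': 2
Maximum frequency: 3

3


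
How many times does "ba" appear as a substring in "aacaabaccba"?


Searching for "ba" in "aacaabaccba"
Scanning each position:
  Position 0: "aa" => no
  Position 1: "ac" => no
  Position 2: "ca" => no
  Position 3: "aa" => no
  Position 4: "ab" => no
  Position 5: "ba" => MATCH
  Position 6: "ac" => no
  Position 7: "cc" => no
  Position 8: "cb" => no
  Position 9: "ba" => MATCH
Total occurrences: 2

2


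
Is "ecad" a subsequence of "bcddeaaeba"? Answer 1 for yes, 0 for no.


Check if "ecad" is a subsequence of "bcddeaaeba"
Greedy scan:
  Position 0 ('b'): no match needed
  Position 1 ('c'): no match needed
  Position 2 ('d'): no match needed
  Position 3 ('d'): no match needed
  Position 4 ('e'): matches sub[0] = 'e'
  Position 5 ('a'): no match needed
  Position 6 ('a'): no match needed
  Position 7 ('e'): no match needed
  Position 8 ('b'): no match needed
  Position 9 ('a'): no match needed
Only matched 1/4 characters => not a subsequence

0


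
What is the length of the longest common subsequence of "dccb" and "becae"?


LCS of "dccb" and "becae"
DP table:
           b    e    c    a    e
      0    0    0    0    0    0
  d   0    0    0    0    0    0
  c   0    0    0    1    1    1
  c   0    0    0    1    1    1
  b   0    1    1    1    1    1
LCS length = dp[4][5] = 1

1


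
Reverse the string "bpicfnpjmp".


Input: bpicfnpjmp
Reading characters right to left:
  Position 9: 'p'
  Position 8: 'm'
  Position 7: 'j'
  Position 6: 'p'
  Position 5: 'n'
  Position 4: 'f'
  Position 3: 'c'
  Position 2: 'i'
  Position 1: 'p'
  Position 0: 'b'
Reversed: pmjpnfcipb

pmjpnfcipb


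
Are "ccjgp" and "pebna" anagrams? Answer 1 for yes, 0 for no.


Strings: "ccjgp", "pebna"
Sorted first:  ccgjp
Sorted second: abenp
Differ at position 0: 'c' vs 'a' => not anagrams

0


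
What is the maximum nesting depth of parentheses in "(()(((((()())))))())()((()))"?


Input: "(()(((((()())))))())()((()))"
Tracking depth:
  Position 0 '(': depth becomes 1
  Position 1 '(': depth becomes 2
  Position 2 ')': depth becomes 1
  Position 3 '(': depth becomes 2
  Position 4 '(': depth becomes 3
  Position 5 '(': depth becomes 4
  Position 6 '(': depth becomes 5
  Position 7 '(': depth becomes 6
  Position 8 '(': depth becomes 7
  Position 9 ')': depth becomes 6
  Position 10 '(': depth becomes 7
  Position 11 ')': depth becomes 6
  Position 12 ')': depth becomes 5
  Position 13 ')': depth becomes 4
  Position 14 ')': depth becomes 3
  Position 15 ')': depth becomes 2
  Position 16 ')': depth becomes 1
  Position 17 '(': depth becomes 2
  Position 18 ')': depth becomes 1
  Position 19 ')': depth becomes 0
  Position 20 '(': depth becomes 1
  Position 21 ')': depth becomes 0
  Position 22 '(': depth becomes 1
  Position 23 '(': depth becomes 2
  Position 24 '(': depth becomes 3
  Position 25 ')': depth becomes 2
  Position 26 ')': depth becomes 1
  Position 27 ')': depth becomes 0
Maximum depth reached: 7

7


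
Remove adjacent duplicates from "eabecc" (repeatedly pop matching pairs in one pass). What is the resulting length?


Input: eabecc
Stack-based adjacent duplicate removal:
  Read 'e': push. Stack: e
  Read 'a': push. Stack: ea
  Read 'b': push. Stack: eab
  Read 'e': push. Stack: eabe
  Read 'c': push. Stack: eabec
  Read 'c': matches stack top 'c' => pop. Stack: eabe
Final stack: "eabe" (length 4)

4


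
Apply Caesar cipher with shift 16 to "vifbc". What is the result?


Caesar cipher: shift "vifbc" by 16
  'v' (pos 21) + 16 = pos 11 = 'l'
  'i' (pos 8) + 16 = pos 24 = 'y'
  'f' (pos 5) + 16 = pos 21 = 'v'
  'b' (pos 1) + 16 = pos 17 = 'r'
  'c' (pos 2) + 16 = pos 18 = 's'
Result: lyvrs

lyvrs


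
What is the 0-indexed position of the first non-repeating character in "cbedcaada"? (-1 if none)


Input: cbedcaada
Character frequencies:
  'a': 3
  'b': 1
  'c': 2
  'd': 2
  'e': 1
Scanning left to right for freq == 1:
  Position 0 ('c'): freq=2, skip
  Position 1 ('b'): unique! => answer = 1

1


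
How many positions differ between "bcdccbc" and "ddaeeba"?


Comparing "bcdccbc" and "ddaeeba" position by position:
  Position 0: 'b' vs 'd' => DIFFER
  Position 1: 'c' vs 'd' => DIFFER
  Position 2: 'd' vs 'a' => DIFFER
  Position 3: 'c' vs 'e' => DIFFER
  Position 4: 'c' vs 'e' => DIFFER
  Position 5: 'b' vs 'b' => same
  Position 6: 'c' vs 'a' => DIFFER
Positions that differ: 6

6


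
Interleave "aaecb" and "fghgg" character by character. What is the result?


Interleaving "aaecb" and "fghgg":
  Position 0: 'a' from first, 'f' from second => "af"
  Position 1: 'a' from first, 'g' from second => "ag"
  Position 2: 'e' from first, 'h' from second => "eh"
  Position 3: 'c' from first, 'g' from second => "cg"
  Position 4: 'b' from first, 'g' from second => "bg"
Result: afagehcgbg

afagehcgbg


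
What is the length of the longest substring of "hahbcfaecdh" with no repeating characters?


Input: "hahbcfaecdh"
Sliding window (track last position of each char):
  Position 0 ('h'): window [0,0] length 1 -- new best
  Position 1 ('a'): window [0,1] length 2 -- new best
  Position 2 ('h'): repeat (last at 0), move window start to 1
  Position 2 ('h'): window [1,2] length 2
  Position 3 ('b'): window [1,3] length 3 -- new best
  Position 4 ('c'): window [1,4] length 4 -- new best
  Position 5 ('f'): window [1,5] length 5 -- new best
  Position 6 ('a'): repeat (last at 1), move window start to 2
  Position 6 ('a'): window [2,6] length 5
  Position 7 ('e'): window [2,7] length 6 -- new best
  Position 8 ('c'): repeat (last at 4), move window start to 5
  Position 8 ('c'): window [5,8] length 4
  Position 9 ('d'): window [5,9] length 5
  Position 10 ('h'): window [5,10] length 6
Longest substring with no repeats: "hbcfae" with length 6

6


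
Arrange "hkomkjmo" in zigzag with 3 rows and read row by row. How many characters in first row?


Zigzag "hkomkjmo" into 3 rows:
Placing characters:
  'h' => row 0
  'k' => row 1
  'o' => row 2
  'm' => row 1
  'k' => row 0
  'j' => row 1
  'm' => row 2
  'o' => row 1
Rows:
  Row 0: "hk"
  Row 1: "kmjo"
  Row 2: "om"
First row length: 2

2


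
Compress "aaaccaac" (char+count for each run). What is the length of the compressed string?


Input: aaaccaac
Runs:
  'a' x 3 => "a3"
  'c' x 2 => "c2"
  'a' x 2 => "a2"
  'c' x 1 => "c1"
Compressed: "a3c2a2c1"
Compressed length: 8

8


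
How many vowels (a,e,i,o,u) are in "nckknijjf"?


Input: nckknijjf
Checking each character:
  'n' at position 0: consonant
  'c' at position 1: consonant
  'k' at position 2: consonant
  'k' at position 3: consonant
  'n' at position 4: consonant
  'i' at position 5: vowel (running total: 1)
  'j' at position 6: consonant
  'j' at position 7: consonant
  'f' at position 8: consonant
Total vowels: 1

1


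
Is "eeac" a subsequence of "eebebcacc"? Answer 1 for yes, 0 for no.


Check if "eeac" is a subsequence of "eebebcacc"
Greedy scan:
  Position 0 ('e'): matches sub[0] = 'e'
  Position 1 ('e'): matches sub[1] = 'e'
  Position 2 ('b'): no match needed
  Position 3 ('e'): no match needed
  Position 4 ('b'): no match needed
  Position 5 ('c'): no match needed
  Position 6 ('a'): matches sub[2] = 'a'
  Position 7 ('c'): matches sub[3] = 'c'
  Position 8 ('c'): no match needed
All 4 characters matched => is a subsequence

1


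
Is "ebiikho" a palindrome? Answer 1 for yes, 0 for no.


Input: ebiikho
Reversed: ohkiibe
  Compare pos 0 ('e') with pos 6 ('o'): MISMATCH
  Compare pos 1 ('b') with pos 5 ('h'): MISMATCH
  Compare pos 2 ('i') with pos 4 ('k'): MISMATCH
Result: not a palindrome

0


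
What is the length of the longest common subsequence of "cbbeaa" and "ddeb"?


LCS of "cbbeaa" and "ddeb"
DP table:
           d    d    e    b
      0    0    0    0    0
  c   0    0    0    0    0
  b   0    0    0    0    1
  b   0    0    0    0    1
  e   0    0    0    1    1
  a   0    0    0    1    1
  a   0    0    0    1    1
LCS length = dp[6][4] = 1

1


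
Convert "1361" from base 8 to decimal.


Input: "1361" in base 8
Positional expansion:
  Digit '1' (value 1) x 8^3 = 512
  Digit '3' (value 3) x 8^2 = 192
  Digit '6' (value 6) x 8^1 = 48
  Digit '1' (value 1) x 8^0 = 1
Sum = 753

753


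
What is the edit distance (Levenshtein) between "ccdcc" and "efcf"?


Computing edit distance: "ccdcc" -> "efcf"
DP table:
           e    f    c    f
      0    1    2    3    4
  c   1    1    2    2    3
  c   2    2    2    2    3
  d   3    3    3    3    3
  c   4    4    4    3    4
  c   5    5    5    4    4
Edit distance = dp[5][4] = 4

4


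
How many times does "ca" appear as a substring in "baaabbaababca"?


Searching for "ca" in "baaabbaababca"
Scanning each position:
  Position 0: "ba" => no
  Position 1: "aa" => no
  Position 2: "aa" => no
  Position 3: "ab" => no
  Position 4: "bb" => no
  Position 5: "ba" => no
  Position 6: "aa" => no
  Position 7: "ab" => no
  Position 8: "ba" => no
  Position 9: "ab" => no
  Position 10: "bc" => no
  Position 11: "ca" => MATCH
Total occurrences: 1

1


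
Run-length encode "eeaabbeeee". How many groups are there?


Input: eeaabbeeee
Scanning for consecutive runs:
  Group 1: 'e' x 2 (positions 0-1)
  Group 2: 'a' x 2 (positions 2-3)
  Group 3: 'b' x 2 (positions 4-5)
  Group 4: 'e' x 4 (positions 6-9)
Total groups: 4

4


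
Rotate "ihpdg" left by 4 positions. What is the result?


Input: "ihpdg", rotate left by 4
First 4 characters: "ihpd"
Remaining characters: "g"
Concatenate remaining + first: "g" + "ihpd" = "gihpd"

gihpd


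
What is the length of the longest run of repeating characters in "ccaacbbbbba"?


Input: "ccaacbbbbba"
Scanning for longest run:
  Position 1 ('c'): continues run of 'c', length=2
  Position 2 ('a'): new char, reset run to 1
  Position 3 ('a'): continues run of 'a', length=2
  Position 4 ('c'): new char, reset run to 1
  Position 5 ('b'): new char, reset run to 1
  Position 6 ('b'): continues run of 'b', length=2
  Position 7 ('b'): continues run of 'b', length=3
  Position 8 ('b'): continues run of 'b', length=4
  Position 9 ('b'): continues run of 'b', length=5
  Position 10 ('a'): new char, reset run to 1
Longest run: 'b' with length 5

5


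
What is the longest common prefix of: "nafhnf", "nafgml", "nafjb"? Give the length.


Words: nafhnf, nafgml, nafjb
  Position 0: all 'n' => match
  Position 1: all 'a' => match
  Position 2: all 'f' => match
  Position 3: ('h', 'g', 'j') => mismatch, stop
LCP = "naf" (length 3)

3


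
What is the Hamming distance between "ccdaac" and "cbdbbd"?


Comparing "ccdaac" and "cbdbbd" position by position:
  Position 0: 'c' vs 'c' => same
  Position 1: 'c' vs 'b' => differ
  Position 2: 'd' vs 'd' => same
  Position 3: 'a' vs 'b' => differ
  Position 4: 'a' vs 'b' => differ
  Position 5: 'c' vs 'd' => differ
Total differences (Hamming distance): 4

4


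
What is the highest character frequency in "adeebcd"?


Input: adeebcd
Character counts:
  'a': 1
  'b': 1
  'c': 1
  'd': 2
  'e': 2
Maximum frequency: 2

2


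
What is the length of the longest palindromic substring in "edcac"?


Input: "edcac"
Checking substrings for palindromes:
  [2:5] "cac" (len 3) => palindrome
Longest palindromic substring: "cac" with length 3

3


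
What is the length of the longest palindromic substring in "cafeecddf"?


Input: "cafeecddf"
Checking substrings for palindromes:
  [3:5] "ee" (len 2) => palindrome
  [6:8] "dd" (len 2) => palindrome
Longest palindromic substring: "ee" with length 2

2


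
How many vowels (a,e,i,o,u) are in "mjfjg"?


Input: mjfjg
Checking each character:
  'm' at position 0: consonant
  'j' at position 1: consonant
  'f' at position 2: consonant
  'j' at position 3: consonant
  'g' at position 4: consonant
Total vowels: 0

0


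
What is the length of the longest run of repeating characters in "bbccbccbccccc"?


Input: "bbccbccbccccc"
Scanning for longest run:
  Position 1 ('b'): continues run of 'b', length=2
  Position 2 ('c'): new char, reset run to 1
  Position 3 ('c'): continues run of 'c', length=2
  Position 4 ('b'): new char, reset run to 1
  Position 5 ('c'): new char, reset run to 1
  Position 6 ('c'): continues run of 'c', length=2
  Position 7 ('b'): new char, reset run to 1
  Position 8 ('c'): new char, reset run to 1
  Position 9 ('c'): continues run of 'c', length=2
  Position 10 ('c'): continues run of 'c', length=3
  Position 11 ('c'): continues run of 'c', length=4
  Position 12 ('c'): continues run of 'c', length=5
Longest run: 'c' with length 5

5


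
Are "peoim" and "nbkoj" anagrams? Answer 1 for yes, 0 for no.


Strings: "peoim", "nbkoj"
Sorted first:  eimop
Sorted second: bjkno
Differ at position 0: 'e' vs 'b' => not anagrams

0


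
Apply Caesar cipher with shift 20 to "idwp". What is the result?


Caesar cipher: shift "idwp" by 20
  'i' (pos 8) + 20 = pos 2 = 'c'
  'd' (pos 3) + 20 = pos 23 = 'x'
  'w' (pos 22) + 20 = pos 16 = 'q'
  'p' (pos 15) + 20 = pos 9 = 'j'
Result: cxqj

cxqj


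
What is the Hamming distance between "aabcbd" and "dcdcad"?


Comparing "aabcbd" and "dcdcad" position by position:
  Position 0: 'a' vs 'd' => differ
  Position 1: 'a' vs 'c' => differ
  Position 2: 'b' vs 'd' => differ
  Position 3: 'c' vs 'c' => same
  Position 4: 'b' vs 'a' => differ
  Position 5: 'd' vs 'd' => same
Total differences (Hamming distance): 4

4


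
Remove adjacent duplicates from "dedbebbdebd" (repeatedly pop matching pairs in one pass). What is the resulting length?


Input: dedbebbdebd
Stack-based adjacent duplicate removal:
  Read 'd': push. Stack: d
  Read 'e': push. Stack: de
  Read 'd': push. Stack: ded
  Read 'b': push. Stack: dedb
  Read 'e': push. Stack: dedbe
  Read 'b': push. Stack: dedbeb
  Read 'b': matches stack top 'b' => pop. Stack: dedbe
  Read 'd': push. Stack: dedbed
  Read 'e': push. Stack: dedbede
  Read 'b': push. Stack: dedbedeb
  Read 'd': push. Stack: dedbedebd
Final stack: "dedbedebd" (length 9)

9


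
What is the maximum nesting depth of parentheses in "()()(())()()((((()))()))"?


Input: "()()(())()()((((()))()))"
Tracking depth:
  Position 0 '(': depth becomes 1
  Position 1 ')': depth becomes 0
  Position 2 '(': depth becomes 1
  Position 3 ')': depth becomes 0
  Position 4 '(': depth becomes 1
  Position 5 '(': depth becomes 2
  Position 6 ')': depth becomes 1
  Position 7 ')': depth becomes 0
  Position 8 '(': depth becomes 1
  Position 9 ')': depth becomes 0
  Position 10 '(': depth becomes 1
  Position 11 ')': depth becomes 0
  Position 12 '(': depth becomes 1
  Position 13 '(': depth becomes 2
  Position 14 '(': depth becomes 3
  Position 15 '(': depth becomes 4
  Position 16 '(': depth becomes 5
  Position 17 ')': depth becomes 4
  Position 18 ')': depth becomes 3
  Position 19 ')': depth becomes 2
  Position 20 '(': depth becomes 3
  Position 21 ')': depth becomes 2
  Position 22 ')': depth becomes 1
  Position 23 ')': depth becomes 0
Maximum depth reached: 5

5
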